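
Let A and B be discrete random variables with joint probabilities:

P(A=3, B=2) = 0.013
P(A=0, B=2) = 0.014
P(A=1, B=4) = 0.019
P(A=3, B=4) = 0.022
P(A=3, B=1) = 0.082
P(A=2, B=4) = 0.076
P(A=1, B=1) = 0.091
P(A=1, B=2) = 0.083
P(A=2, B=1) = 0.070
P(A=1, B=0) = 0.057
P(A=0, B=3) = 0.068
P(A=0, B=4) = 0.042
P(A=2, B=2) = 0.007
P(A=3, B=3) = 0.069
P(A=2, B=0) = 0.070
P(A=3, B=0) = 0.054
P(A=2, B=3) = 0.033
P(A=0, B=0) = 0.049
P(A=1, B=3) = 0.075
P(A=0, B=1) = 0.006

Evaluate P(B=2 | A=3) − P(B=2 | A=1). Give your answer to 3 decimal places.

-0.201

P(A=3) = 0.054 + 0.082 + 0.013 + 0.069 + 0.022 = 0.240; P(B=2 | A=3) = 0.013/0.240 = 0.0542.
P(A=1) = 0.057 + 0.091 + 0.083 + 0.075 + 0.019 = 0.325; P(B=2 | A=1) = 0.083/0.325 = 0.2554.
Difference = -0.201.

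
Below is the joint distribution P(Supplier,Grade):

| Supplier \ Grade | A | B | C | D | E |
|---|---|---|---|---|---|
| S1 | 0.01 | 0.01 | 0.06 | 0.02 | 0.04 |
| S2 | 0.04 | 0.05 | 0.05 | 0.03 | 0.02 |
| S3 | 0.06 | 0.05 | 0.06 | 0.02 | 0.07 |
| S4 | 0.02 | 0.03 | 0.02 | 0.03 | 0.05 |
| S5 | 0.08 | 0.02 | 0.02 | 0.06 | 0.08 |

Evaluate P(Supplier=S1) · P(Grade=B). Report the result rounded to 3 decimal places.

P(Supplier=S1) = 0.01 + 0.01 + 0.06 + 0.02 + 0.04 = 0.14.
P(Grade=B) = 0.01 + 0.05 + 0.05 + 0.03 + 0.02 = 0.16.
Product: 0.14 × 0.16 = 0.022.

0.022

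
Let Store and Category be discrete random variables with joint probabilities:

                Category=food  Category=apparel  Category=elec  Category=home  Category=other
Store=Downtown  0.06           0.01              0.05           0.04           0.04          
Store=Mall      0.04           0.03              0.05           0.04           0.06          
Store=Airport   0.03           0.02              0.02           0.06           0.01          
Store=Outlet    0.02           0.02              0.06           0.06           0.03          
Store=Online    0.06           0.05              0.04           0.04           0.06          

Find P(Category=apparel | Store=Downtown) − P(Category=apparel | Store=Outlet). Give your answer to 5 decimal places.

P(Store=Downtown) = 0.06 + 0.01 + 0.05 + 0.04 + 0.04 = 0.20; P(Category=apparel | Store=Downtown) = 0.01/0.20 = 0.050000.
P(Store=Outlet) = 0.02 + 0.02 + 0.06 + 0.06 + 0.03 = 0.19; P(Category=apparel | Store=Outlet) = 0.02/0.19 = 0.105263.
Difference = -0.05526.

-0.05526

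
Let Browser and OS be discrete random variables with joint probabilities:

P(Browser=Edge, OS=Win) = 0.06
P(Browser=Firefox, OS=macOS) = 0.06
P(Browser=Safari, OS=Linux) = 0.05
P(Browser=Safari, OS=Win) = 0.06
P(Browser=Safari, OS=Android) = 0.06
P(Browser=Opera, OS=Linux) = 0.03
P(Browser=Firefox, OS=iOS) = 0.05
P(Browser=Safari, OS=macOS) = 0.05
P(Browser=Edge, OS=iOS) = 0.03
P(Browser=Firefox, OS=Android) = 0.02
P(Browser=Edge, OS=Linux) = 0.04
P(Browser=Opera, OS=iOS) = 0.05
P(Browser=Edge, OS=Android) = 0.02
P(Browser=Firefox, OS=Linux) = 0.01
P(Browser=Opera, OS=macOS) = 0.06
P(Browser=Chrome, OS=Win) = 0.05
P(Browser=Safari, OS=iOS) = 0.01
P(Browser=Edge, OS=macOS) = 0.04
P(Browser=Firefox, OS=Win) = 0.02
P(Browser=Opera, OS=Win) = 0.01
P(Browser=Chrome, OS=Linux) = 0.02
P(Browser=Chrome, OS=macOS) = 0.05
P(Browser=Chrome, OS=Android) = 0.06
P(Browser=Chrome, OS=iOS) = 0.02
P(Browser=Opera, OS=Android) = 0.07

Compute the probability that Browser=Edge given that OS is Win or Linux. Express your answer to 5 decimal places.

0.28571

P(OS=Win) = 0.05 + 0.02 + 0.06 + 0.06 + 0.01 = 0.20.
P(OS=Linux) = 0.02 + 0.01 + 0.05 + 0.04 + 0.03 = 0.15.
P(OS ∈ {Win, Linux}) = 0.20 + 0.15 = 0.35; P(Browser=Edge, OS ∈ {Win, Linux}) = 0.06 + 0.04 = 0.10.
P(Browser=Edge | OS ∈ {Win, Linux}) = 0.10/0.35 = 0.28571.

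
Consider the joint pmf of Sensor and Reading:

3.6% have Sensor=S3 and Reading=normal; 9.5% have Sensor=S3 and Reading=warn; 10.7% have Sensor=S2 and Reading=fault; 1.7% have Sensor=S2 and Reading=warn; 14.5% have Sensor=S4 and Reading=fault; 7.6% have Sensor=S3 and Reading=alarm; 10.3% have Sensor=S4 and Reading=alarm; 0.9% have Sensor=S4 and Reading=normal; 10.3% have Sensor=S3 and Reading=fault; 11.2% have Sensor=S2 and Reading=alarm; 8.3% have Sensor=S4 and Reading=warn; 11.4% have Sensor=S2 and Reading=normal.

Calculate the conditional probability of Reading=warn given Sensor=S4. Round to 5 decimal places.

P(Sensor=S4) = 0.009 + 0.083 + 0.103 + 0.145 = 0.340.
P(Reading=warn | Sensor=S4) = 0.083/0.340 = 0.24412.

0.24412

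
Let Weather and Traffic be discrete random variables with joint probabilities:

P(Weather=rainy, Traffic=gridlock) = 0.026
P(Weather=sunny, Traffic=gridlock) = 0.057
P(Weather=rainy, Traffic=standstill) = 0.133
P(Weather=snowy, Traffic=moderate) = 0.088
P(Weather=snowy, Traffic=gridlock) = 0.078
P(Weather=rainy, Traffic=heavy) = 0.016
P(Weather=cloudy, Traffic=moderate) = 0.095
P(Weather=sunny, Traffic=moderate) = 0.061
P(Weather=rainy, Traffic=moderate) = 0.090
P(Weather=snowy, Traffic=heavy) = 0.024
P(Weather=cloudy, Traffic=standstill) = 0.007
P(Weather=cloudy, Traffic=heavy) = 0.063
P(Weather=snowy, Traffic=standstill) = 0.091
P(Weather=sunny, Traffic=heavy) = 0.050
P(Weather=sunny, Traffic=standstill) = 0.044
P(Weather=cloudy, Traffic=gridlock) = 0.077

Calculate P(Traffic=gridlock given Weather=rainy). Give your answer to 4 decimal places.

P(Weather=rainy) = 0.090 + 0.016 + 0.026 + 0.133 = 0.265.
P(Traffic=gridlock | Weather=rainy) = 0.026/0.265 = 0.0981.

0.0981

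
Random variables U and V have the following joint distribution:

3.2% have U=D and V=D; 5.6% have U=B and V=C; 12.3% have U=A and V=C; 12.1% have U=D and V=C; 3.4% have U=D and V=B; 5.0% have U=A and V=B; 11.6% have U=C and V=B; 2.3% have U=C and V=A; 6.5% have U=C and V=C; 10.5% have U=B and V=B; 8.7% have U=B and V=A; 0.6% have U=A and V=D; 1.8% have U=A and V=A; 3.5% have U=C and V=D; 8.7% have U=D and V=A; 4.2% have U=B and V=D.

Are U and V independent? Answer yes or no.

no

P(U=A) = 0.197 and P(V=C) = 0.365, so their product is 0.07191, but P(U=A, V=C) = 0.123. Since these differ, U and V are not independent.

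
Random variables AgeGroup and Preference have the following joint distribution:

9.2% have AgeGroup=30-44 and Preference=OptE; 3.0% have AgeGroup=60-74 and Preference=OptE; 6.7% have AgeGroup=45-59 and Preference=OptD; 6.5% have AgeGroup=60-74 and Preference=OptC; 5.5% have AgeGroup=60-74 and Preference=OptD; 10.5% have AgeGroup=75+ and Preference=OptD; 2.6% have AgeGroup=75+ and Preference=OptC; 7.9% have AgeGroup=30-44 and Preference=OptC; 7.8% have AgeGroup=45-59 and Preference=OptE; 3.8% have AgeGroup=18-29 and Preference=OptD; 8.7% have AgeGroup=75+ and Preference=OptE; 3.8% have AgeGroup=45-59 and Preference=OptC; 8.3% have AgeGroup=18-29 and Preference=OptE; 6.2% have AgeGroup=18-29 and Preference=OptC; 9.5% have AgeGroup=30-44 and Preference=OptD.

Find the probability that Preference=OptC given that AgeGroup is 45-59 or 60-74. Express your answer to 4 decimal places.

P(AgeGroup=45-59) = 0.038 + 0.067 + 0.078 = 0.183.
P(AgeGroup=60-74) = 0.065 + 0.055 + 0.030 = 0.150.
P(AgeGroup ∈ {45-59, 60-74}) = 0.183 + 0.150 = 0.333; P(Preference=OptC, AgeGroup ∈ {45-59, 60-74}) = 0.038 + 0.065 = 0.103.
P(Preference=OptC | AgeGroup ∈ {45-59, 60-74}) = 0.103/0.333 = 0.3093.

0.3093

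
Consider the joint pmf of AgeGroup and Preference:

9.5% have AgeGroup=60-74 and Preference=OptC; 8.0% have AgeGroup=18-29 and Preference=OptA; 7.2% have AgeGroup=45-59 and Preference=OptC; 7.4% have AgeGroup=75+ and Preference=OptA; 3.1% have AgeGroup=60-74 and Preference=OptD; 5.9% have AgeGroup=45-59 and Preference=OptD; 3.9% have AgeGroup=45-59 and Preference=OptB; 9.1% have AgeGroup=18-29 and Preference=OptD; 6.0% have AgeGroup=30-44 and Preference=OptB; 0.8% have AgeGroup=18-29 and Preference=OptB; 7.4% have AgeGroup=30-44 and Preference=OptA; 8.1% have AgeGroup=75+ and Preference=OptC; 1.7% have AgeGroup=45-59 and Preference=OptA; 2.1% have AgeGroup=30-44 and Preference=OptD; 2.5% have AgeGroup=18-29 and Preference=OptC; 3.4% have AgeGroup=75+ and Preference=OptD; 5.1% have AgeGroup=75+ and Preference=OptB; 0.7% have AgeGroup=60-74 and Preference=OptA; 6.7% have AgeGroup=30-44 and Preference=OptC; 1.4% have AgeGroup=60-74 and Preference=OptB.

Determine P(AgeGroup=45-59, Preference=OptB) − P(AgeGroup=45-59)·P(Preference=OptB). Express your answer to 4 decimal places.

P(AgeGroup=45-59) = 0.017 + 0.039 + 0.072 + 0.059 = 0.187.
P(Preference=OptB) = 0.008 + 0.060 + 0.039 + 0.014 + 0.051 = 0.172.
P(AgeGroup=45-59, Preference=OptB) − P(AgeGroup=45-59)P(Preference=OptB) = 0.039 − 0.187×0.172 = 0.0068.

0.0068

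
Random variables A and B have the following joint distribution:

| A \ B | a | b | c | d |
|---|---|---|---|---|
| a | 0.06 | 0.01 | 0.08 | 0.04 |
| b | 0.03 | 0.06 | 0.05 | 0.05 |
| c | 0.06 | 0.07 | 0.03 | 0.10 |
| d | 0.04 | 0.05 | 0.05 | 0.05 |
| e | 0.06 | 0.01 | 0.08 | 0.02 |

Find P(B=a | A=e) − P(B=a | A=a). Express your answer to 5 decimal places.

P(A=e) = 0.06 + 0.01 + 0.08 + 0.02 = 0.17; P(B=a | A=e) = 0.06/0.17 = 0.352941.
P(A=a) = 0.06 + 0.01 + 0.08 + 0.04 = 0.19; P(B=a | A=a) = 0.06/0.19 = 0.315789.
Difference = 0.03715.

0.03715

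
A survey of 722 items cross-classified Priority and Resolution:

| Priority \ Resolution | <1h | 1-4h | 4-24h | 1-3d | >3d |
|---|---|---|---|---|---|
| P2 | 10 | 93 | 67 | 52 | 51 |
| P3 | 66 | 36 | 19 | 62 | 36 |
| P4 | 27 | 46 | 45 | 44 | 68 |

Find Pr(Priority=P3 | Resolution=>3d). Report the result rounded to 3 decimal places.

0.232

Total with Resolution=>3d: 51 + 36 + 68 = 155.
P(Priority=P3 | Resolution=>3d) = 36/155 = 0.232.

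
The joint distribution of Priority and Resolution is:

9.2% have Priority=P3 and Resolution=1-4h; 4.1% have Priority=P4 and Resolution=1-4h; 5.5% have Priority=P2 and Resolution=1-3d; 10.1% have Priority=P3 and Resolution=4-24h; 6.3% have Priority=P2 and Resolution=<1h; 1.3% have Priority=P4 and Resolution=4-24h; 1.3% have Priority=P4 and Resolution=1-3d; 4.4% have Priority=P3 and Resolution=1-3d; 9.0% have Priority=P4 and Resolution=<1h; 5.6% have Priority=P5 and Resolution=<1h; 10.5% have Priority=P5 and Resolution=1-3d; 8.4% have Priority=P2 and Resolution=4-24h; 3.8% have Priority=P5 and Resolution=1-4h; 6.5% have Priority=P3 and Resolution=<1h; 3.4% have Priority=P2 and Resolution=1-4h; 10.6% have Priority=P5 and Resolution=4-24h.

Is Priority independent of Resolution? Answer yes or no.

no

P(Priority=P4) = 0.157 and P(Resolution=<1h) = 0.274, so their product is 0.04302, but P(Priority=P4, Resolution=<1h) = 0.090. Since these differ, Priority and Resolution are not independent.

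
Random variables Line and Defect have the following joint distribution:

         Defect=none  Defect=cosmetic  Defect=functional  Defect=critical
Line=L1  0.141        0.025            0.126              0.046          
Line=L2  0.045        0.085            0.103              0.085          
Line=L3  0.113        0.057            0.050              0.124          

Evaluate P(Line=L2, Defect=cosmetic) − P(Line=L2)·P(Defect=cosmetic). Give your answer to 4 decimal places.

0.0319

P(Line=L2) = 0.045 + 0.085 + 0.103 + 0.085 = 0.318.
P(Defect=cosmetic) = 0.025 + 0.085 + 0.057 = 0.167.
P(Line=L2, Defect=cosmetic) − P(Line=L2)P(Defect=cosmetic) = 0.085 − 0.318×0.167 = 0.0319.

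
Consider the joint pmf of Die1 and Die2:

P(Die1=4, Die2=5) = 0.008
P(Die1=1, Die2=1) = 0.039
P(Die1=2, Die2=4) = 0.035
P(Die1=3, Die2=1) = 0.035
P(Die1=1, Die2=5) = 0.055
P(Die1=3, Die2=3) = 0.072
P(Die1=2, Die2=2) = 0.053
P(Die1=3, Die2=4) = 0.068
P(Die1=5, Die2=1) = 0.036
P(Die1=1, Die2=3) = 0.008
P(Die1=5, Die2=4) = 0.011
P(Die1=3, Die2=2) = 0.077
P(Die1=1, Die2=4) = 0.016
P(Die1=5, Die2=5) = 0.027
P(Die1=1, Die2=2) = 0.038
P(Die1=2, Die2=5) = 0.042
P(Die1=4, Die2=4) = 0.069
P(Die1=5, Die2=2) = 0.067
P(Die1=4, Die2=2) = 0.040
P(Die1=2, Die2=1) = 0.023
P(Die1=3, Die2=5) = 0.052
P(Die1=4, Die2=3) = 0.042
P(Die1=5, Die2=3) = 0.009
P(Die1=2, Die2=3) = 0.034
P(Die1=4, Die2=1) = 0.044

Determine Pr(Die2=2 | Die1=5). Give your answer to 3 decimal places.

0.447

P(Die1=5) = 0.036 + 0.067 + 0.009 + 0.011 + 0.027 = 0.150.
P(Die2=2 | Die1=5) = 0.067/0.150 = 0.447.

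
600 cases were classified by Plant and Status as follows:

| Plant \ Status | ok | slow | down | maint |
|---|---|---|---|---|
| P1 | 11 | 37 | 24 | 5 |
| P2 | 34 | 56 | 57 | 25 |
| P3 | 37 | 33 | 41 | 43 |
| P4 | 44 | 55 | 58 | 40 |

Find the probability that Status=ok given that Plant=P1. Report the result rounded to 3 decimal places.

0.143

Total with Plant=P1: 11 + 37 + 24 + 5 = 77.
P(Status=ok | Plant=P1) = 11/77 = 0.143.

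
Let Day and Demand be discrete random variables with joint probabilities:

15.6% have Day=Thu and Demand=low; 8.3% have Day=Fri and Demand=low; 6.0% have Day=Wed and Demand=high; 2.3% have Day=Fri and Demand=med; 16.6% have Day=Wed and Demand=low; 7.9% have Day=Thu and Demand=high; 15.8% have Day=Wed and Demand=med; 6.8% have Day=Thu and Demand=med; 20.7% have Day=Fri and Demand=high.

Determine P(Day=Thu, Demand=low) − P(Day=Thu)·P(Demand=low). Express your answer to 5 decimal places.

0.03329

P(Day=Thu) = 0.156 + 0.068 + 0.079 = 0.303.
P(Demand=low) = 0.166 + 0.156 + 0.083 = 0.405.
P(Day=Thu, Demand=low) − P(Day=Thu)P(Demand=low) = 0.156 − 0.303×0.405 = 0.03329.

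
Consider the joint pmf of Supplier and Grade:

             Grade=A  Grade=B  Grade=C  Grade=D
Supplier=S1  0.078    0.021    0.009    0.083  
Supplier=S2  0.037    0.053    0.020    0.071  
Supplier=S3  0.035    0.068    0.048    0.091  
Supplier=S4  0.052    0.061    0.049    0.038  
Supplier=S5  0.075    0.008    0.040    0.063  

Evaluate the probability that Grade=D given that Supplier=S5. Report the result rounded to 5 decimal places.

0.33871

P(Supplier=S5) = 0.075 + 0.008 + 0.040 + 0.063 = 0.186.
P(Grade=D | Supplier=S5) = 0.063/0.186 = 0.33871.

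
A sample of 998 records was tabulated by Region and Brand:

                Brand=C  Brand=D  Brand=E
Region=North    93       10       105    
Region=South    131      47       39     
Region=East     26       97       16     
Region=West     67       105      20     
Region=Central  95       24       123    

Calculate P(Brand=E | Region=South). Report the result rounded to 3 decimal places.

0.180

Total with Region=South: 131 + 47 + 39 = 217.
P(Brand=E | Region=South) = 39/217 = 0.180.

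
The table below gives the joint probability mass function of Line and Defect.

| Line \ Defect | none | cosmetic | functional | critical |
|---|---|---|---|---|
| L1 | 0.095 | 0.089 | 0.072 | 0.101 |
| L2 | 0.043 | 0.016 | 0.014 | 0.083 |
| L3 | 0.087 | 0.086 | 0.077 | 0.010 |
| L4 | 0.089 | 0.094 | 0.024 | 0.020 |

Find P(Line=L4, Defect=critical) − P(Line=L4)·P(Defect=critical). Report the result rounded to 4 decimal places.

P(Line=L4) = 0.089 + 0.094 + 0.024 + 0.020 = 0.227.
P(Defect=critical) = 0.101 + 0.083 + 0.010 + 0.020 = 0.214.
P(Line=L4, Defect=critical) − P(Line=L4)P(Defect=critical) = 0.020 − 0.227×0.214 = -0.0286.

-0.0286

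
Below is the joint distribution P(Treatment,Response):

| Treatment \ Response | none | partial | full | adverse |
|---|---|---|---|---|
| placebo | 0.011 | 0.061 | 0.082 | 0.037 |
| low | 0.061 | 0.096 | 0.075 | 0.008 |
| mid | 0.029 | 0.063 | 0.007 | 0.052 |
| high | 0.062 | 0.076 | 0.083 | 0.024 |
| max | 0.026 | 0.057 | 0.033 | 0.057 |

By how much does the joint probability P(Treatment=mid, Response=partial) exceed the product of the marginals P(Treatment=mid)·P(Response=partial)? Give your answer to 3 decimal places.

P(Treatment=mid) = 0.029 + 0.063 + 0.007 + 0.052 = 0.151.
P(Response=partial) = 0.061 + 0.096 + 0.063 + 0.076 + 0.057 = 0.353.
P(Treatment=mid, Response=partial) − P(Treatment=mid)P(Response=partial) = 0.063 − 0.151×0.353 = 0.010.

0.010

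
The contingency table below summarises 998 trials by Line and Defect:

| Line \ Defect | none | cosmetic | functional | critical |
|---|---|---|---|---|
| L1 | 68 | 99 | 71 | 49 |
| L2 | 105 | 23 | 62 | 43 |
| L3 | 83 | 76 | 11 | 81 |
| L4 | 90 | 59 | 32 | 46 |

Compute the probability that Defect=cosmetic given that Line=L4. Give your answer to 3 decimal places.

Total with Line=L4: 90 + 59 + 32 + 46 = 227.
P(Defect=cosmetic | Line=L4) = 59/227 = 0.260.

0.260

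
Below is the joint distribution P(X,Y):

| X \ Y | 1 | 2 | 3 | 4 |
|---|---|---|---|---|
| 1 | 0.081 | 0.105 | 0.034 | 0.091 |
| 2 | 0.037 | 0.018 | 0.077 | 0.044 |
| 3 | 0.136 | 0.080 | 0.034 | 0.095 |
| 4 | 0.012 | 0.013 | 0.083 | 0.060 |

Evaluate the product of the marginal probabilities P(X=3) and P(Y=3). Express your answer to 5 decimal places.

0.07866

P(X=3) = 0.136 + 0.080 + 0.034 + 0.095 = 0.345.
P(Y=3) = 0.034 + 0.077 + 0.034 + 0.083 = 0.228.
Product: 0.345 × 0.228 = 0.07866.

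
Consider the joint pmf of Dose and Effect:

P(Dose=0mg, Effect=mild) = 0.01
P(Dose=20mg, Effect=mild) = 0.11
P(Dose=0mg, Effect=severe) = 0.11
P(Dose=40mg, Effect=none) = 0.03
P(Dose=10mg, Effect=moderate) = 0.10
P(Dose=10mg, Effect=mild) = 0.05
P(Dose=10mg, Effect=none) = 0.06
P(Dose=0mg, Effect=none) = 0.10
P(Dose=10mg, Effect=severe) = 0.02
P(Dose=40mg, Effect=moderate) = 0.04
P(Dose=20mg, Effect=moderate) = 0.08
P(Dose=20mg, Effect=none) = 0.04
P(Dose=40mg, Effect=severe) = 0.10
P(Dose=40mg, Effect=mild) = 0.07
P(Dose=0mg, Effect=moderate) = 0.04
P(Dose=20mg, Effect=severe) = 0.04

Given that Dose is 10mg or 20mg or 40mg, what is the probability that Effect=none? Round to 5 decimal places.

0.17568

P(Dose=10mg) = 0.06 + 0.05 + 0.10 + 0.02 = 0.23.
P(Dose=20mg) = 0.04 + 0.11 + 0.08 + 0.04 = 0.27.
P(Dose=40mg) = 0.03 + 0.07 + 0.04 + 0.10 = 0.24.
P(Dose ∈ {10mg, 20mg, 40mg}) = 0.23 + 0.27 + 0.24 = 0.74; P(Effect=none, Dose ∈ {10mg, 20mg, 40mg}) = 0.06 + 0.04 + 0.03 = 0.13.
P(Effect=none | Dose ∈ {10mg, 20mg, 40mg}) = 0.13/0.74 = 0.17568.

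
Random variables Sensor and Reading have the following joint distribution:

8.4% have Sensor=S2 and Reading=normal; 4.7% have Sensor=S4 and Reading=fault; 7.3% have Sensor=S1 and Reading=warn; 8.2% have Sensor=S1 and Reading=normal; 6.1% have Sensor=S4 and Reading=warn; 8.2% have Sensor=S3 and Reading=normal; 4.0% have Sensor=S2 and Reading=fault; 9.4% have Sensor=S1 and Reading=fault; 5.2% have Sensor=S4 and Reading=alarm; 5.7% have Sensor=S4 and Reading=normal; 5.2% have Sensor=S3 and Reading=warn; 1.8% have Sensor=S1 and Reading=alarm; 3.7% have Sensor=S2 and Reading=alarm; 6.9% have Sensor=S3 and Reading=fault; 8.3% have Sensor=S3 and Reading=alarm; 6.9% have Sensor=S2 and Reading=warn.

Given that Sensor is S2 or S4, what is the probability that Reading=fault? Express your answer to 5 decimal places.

0.19463

P(Sensor=S2) = 0.084 + 0.069 + 0.037 + 0.040 = 0.230.
P(Sensor=S4) = 0.057 + 0.061 + 0.052 + 0.047 = 0.217.
P(Sensor ∈ {S2, S4}) = 0.230 + 0.217 = 0.447; P(Reading=fault, Sensor ∈ {S2, S4}) = 0.040 + 0.047 = 0.087.
P(Reading=fault | Sensor ∈ {S2, S4}) = 0.087/0.447 = 0.19463.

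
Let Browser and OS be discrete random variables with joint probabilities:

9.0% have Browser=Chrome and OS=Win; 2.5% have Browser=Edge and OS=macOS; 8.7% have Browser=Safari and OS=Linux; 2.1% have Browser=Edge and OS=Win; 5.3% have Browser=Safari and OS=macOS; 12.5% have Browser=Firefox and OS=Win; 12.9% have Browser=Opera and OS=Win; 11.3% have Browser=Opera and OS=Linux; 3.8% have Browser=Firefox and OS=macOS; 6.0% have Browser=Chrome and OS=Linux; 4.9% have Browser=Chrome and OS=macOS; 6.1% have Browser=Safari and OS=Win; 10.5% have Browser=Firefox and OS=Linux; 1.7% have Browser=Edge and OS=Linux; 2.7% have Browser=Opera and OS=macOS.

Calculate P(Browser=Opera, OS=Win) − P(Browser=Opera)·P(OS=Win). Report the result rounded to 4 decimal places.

P(Browser=Opera) = 0.129 + 0.027 + 0.113 = 0.269.
P(OS=Win) = 0.090 + 0.125 + 0.061 + 0.021 + 0.129 = 0.426.
P(Browser=Opera, OS=Win) − P(Browser=Opera)P(OS=Win) = 0.129 − 0.269×0.426 = 0.0144.

0.0144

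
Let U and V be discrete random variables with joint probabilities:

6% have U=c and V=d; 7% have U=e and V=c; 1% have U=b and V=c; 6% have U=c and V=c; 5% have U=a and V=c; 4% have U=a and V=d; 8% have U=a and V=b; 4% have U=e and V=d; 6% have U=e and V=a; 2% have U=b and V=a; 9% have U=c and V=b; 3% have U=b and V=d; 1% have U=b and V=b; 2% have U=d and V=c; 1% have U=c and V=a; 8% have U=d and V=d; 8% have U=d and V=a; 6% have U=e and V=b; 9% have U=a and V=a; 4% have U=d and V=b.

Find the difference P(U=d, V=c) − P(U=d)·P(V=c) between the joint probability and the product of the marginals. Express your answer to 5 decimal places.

P(U=d) = 0.08 + 0.04 + 0.02 + 0.08 = 0.22.
P(V=c) = 0.05 + 0.01 + 0.06 + 0.02 + 0.07 = 0.21.
P(U=d, V=c) − P(U=d)P(V=c) = 0.02 − 0.22×0.21 = -0.02620.

-0.02620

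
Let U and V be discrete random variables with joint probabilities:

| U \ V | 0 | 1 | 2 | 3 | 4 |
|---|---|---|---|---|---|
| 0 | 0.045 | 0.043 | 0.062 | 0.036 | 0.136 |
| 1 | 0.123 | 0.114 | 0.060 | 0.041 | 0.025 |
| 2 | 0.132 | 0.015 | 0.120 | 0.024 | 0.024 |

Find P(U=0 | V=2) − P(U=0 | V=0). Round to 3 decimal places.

P(V=2) = 0.062 + 0.060 + 0.120 = 0.242; P(U=0 | V=2) = 0.062/0.242 = 0.2562.
P(V=0) = 0.045 + 0.123 + 0.132 = 0.300; P(U=0 | V=0) = 0.045/0.300 = 0.1500.
Difference = 0.106.

0.106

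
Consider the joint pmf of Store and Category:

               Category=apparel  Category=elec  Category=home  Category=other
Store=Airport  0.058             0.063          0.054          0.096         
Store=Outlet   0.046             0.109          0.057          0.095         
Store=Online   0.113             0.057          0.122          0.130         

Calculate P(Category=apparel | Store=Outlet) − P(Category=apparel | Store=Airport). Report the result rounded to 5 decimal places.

P(Store=Outlet) = 0.046 + 0.109 + 0.057 + 0.095 = 0.307; P(Category=apparel | Store=Outlet) = 0.046/0.307 = 0.149837.
P(Store=Airport) = 0.058 + 0.063 + 0.054 + 0.096 = 0.271; P(Category=apparel | Store=Airport) = 0.058/0.271 = 0.214022.
Difference = -0.06419.

-0.06419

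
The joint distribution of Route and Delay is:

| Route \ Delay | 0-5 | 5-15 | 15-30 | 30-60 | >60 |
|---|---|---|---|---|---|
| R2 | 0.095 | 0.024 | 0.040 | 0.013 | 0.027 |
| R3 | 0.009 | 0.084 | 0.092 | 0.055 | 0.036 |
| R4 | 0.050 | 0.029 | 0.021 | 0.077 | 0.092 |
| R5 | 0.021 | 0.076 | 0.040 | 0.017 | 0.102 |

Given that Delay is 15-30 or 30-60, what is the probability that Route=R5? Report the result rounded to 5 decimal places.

0.16056

P(Delay=15-30) = 0.040 + 0.092 + 0.021 + 0.040 = 0.193.
P(Delay=30-60) = 0.013 + 0.055 + 0.077 + 0.017 = 0.162.
P(Delay ∈ {15-30, 30-60}) = 0.193 + 0.162 = 0.355; P(Route=R5, Delay ∈ {15-30, 30-60}) = 0.040 + 0.017 = 0.057.
P(Route=R5 | Delay ∈ {15-30, 30-60}) = 0.057/0.355 = 0.16056.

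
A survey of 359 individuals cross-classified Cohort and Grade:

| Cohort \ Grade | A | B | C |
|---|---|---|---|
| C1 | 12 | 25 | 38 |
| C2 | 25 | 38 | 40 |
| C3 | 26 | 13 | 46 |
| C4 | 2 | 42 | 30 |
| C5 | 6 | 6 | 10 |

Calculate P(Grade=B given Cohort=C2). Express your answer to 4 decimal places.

Total with Cohort=C2: 25 + 38 + 40 = 103.
P(Grade=B | Cohort=C2) = 38/103 = 0.3689.

0.3689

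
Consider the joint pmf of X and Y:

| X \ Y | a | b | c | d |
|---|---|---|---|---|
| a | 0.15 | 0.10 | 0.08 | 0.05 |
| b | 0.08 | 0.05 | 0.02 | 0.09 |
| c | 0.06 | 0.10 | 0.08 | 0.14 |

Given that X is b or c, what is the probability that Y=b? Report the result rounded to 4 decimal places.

0.2419

P(X=b) = 0.08 + 0.05 + 0.02 + 0.09 = 0.24.
P(X=c) = 0.06 + 0.10 + 0.08 + 0.14 = 0.38.
P(X ∈ {b, c}) = 0.24 + 0.38 = 0.62; P(Y=b, X ∈ {b, c}) = 0.05 + 0.10 = 0.15.
P(Y=b | X ∈ {b, c}) = 0.15/0.62 = 0.2419.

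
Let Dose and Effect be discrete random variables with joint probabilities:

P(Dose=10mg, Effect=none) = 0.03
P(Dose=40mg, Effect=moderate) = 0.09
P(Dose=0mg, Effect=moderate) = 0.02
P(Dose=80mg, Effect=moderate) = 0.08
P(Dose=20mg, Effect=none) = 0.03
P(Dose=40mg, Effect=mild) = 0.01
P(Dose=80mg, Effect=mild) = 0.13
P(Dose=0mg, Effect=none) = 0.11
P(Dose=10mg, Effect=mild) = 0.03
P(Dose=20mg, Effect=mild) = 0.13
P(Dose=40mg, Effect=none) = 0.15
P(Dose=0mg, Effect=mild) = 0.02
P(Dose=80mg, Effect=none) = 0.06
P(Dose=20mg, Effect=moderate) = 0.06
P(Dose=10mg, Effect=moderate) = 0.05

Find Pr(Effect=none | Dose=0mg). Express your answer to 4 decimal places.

P(Dose=0mg) = 0.11 + 0.02 + 0.02 = 0.15.
P(Effect=none | Dose=0mg) = 0.11/0.15 = 0.7333.

0.7333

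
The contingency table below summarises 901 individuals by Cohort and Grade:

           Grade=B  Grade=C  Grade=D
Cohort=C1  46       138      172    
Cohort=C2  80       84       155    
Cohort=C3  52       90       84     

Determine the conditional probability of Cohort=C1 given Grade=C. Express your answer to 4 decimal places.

0.4423

Total with Grade=C: 138 + 84 + 90 = 312.
P(Cohort=C1 | Grade=C) = 138/312 = 0.4423.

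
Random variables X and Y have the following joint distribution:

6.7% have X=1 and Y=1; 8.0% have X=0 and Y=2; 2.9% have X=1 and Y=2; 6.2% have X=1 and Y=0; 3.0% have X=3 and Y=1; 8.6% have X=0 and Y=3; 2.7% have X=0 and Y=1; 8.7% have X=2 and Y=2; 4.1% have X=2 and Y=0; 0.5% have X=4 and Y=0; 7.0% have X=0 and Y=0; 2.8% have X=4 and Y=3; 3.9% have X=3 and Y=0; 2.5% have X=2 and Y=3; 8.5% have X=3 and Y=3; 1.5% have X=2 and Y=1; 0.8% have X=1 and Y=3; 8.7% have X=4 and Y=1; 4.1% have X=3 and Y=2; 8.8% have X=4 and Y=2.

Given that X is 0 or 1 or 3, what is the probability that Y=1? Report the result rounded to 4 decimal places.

P(X=0) = 0.070 + 0.027 + 0.080 + 0.086 = 0.263.
P(X=1) = 0.062 + 0.067 + 0.029 + 0.008 = 0.166.
P(X=3) = 0.039 + 0.030 + 0.041 + 0.085 = 0.195.
P(X ∈ {0, 1, 3}) = 0.263 + 0.166 + 0.195 = 0.624; P(Y=1, X ∈ {0, 1, 3}) = 0.027 + 0.067 + 0.030 = 0.124.
P(Y=1 | X ∈ {0, 1, 3}) = 0.124/0.624 = 0.1987.

0.1987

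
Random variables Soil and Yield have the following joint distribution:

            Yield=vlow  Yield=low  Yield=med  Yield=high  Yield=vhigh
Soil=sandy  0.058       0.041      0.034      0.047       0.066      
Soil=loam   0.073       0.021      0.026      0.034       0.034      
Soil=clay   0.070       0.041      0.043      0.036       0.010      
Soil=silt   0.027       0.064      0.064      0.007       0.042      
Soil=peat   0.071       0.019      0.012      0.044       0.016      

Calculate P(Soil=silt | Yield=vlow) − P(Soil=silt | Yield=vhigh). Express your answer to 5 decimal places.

P(Yield=vlow) = 0.058 + 0.073 + 0.070 + 0.027 + 0.071 = 0.299; P(Soil=silt | Yield=vlow) = 0.027/0.299 = 0.090301.
P(Yield=vhigh) = 0.066 + 0.034 + 0.010 + 0.042 + 0.016 = 0.168; P(Soil=silt | Yield=vhigh) = 0.042/0.168 = 0.250000.
Difference = -0.15970.

-0.15970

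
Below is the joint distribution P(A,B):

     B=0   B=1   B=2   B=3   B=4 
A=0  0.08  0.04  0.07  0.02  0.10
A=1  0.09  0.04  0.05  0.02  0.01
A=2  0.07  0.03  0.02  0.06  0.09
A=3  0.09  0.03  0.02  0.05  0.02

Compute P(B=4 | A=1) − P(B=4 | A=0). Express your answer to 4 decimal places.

-0.2750

P(A=1) = 0.09 + 0.04 + 0.05 + 0.02 + 0.01 = 0.21; P(B=4 | A=1) = 0.01/0.21 = 0.04762.
P(A=0) = 0.08 + 0.04 + 0.07 + 0.02 + 0.10 = 0.31; P(B=4 | A=0) = 0.10/0.31 = 0.32258.
Difference = -0.2750.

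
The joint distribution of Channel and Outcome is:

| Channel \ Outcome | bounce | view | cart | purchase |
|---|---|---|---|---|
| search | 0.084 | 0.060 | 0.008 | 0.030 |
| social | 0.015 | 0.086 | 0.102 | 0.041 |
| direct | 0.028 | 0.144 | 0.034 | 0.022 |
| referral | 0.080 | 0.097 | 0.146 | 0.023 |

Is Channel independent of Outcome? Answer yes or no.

no

P(Channel=direct) = 0.228 and P(Outcome=view) = 0.387, so their product is 0.08824, but P(Channel=direct, Outcome=view) = 0.144. Since these differ, Channel and Outcome are not independent.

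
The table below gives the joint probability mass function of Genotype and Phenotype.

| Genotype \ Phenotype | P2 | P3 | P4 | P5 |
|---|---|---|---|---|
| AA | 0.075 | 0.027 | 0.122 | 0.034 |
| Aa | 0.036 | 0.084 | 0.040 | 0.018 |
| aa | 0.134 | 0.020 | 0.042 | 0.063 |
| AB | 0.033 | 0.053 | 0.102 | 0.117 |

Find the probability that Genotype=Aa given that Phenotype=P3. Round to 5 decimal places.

P(Phenotype=P3) = 0.027 + 0.084 + 0.020 + 0.053 = 0.184.
P(Genotype=Aa | Phenotype=P3) = 0.084/0.184 = 0.45652.

0.45652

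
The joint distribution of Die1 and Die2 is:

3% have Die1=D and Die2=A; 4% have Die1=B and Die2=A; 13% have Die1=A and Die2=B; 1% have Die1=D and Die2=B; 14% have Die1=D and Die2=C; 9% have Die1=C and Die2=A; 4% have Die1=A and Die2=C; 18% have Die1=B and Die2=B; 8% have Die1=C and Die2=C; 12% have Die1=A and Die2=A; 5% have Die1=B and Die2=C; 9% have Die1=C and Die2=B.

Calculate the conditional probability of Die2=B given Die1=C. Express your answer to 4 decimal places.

P(Die1=C) = 0.09 + 0.09 + 0.08 = 0.26.
P(Die2=B | Die1=C) = 0.09/0.26 = 0.3462.

0.3462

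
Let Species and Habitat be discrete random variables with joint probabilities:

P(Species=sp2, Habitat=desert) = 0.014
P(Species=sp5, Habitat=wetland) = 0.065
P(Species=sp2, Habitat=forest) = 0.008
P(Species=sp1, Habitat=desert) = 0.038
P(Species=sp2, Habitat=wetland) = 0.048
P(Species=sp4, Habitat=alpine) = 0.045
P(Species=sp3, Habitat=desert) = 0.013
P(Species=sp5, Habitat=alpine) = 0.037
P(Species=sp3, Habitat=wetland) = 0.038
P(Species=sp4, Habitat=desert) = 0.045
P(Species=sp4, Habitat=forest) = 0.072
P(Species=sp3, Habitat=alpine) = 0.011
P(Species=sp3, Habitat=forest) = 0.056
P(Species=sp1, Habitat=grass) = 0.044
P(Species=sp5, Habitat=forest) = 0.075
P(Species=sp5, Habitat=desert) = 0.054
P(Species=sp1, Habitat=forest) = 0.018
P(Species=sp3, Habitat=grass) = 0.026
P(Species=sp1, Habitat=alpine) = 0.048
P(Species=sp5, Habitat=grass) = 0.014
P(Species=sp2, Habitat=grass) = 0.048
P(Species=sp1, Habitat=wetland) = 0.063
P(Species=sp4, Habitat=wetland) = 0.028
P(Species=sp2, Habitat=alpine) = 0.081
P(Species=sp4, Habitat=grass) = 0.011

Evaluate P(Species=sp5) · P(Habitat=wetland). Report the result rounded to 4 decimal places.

P(Species=sp5) = 0.075 + 0.014 + 0.065 + 0.054 + 0.037 = 0.245.
P(Habitat=wetland) = 0.063 + 0.048 + 0.038 + 0.028 + 0.065 = 0.242.
Product: 0.245 × 0.242 = 0.0593.

0.0593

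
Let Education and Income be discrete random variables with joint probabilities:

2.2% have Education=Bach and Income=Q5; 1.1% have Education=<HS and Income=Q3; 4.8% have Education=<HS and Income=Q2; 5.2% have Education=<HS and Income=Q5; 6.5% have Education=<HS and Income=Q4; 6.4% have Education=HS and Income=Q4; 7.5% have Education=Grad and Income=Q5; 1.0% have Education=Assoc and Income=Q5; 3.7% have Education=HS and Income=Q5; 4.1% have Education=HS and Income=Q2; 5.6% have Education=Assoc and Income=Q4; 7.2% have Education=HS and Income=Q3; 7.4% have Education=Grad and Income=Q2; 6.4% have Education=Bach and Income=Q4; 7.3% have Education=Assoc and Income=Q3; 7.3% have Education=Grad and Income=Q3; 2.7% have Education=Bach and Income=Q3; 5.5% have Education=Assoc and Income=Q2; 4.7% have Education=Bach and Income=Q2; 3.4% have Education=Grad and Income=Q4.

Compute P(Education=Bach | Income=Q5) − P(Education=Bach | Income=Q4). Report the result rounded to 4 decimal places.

-0.1139

P(Income=Q5) = 0.052 + 0.037 + 0.010 + 0.022 + 0.075 = 0.196; P(Education=Bach | Income=Q5) = 0.022/0.196 = 0.11224.
P(Income=Q4) = 0.065 + 0.064 + 0.056 + 0.064 + 0.034 = 0.283; P(Education=Bach | Income=Q4) = 0.064/0.283 = 0.22615.
Difference = -0.1139.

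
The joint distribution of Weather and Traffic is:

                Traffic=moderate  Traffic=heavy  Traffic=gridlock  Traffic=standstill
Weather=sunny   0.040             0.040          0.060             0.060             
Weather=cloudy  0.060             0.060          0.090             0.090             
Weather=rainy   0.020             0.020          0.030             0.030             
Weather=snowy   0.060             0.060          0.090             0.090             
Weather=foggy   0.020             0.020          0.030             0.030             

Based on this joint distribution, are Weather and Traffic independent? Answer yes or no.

Every cell satisfies P(Weather,Traffic) = P(Weather)·P(Traffic). For instance P(Weather=snowy) = 0.300, P(Traffic=gridlock) = 0.300, and 0.300×0.300 = 0.090 matches the joint entry. So Weather and Traffic are independent.

yes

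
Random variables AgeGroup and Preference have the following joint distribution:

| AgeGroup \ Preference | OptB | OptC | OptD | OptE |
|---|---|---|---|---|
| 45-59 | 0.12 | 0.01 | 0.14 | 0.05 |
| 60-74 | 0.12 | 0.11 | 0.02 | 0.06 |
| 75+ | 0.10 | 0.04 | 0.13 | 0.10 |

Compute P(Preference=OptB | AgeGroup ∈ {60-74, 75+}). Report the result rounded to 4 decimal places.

P(AgeGroup=60-74) = 0.12 + 0.11 + 0.02 + 0.06 = 0.31.
P(AgeGroup=75+) = 0.10 + 0.04 + 0.13 + 0.10 = 0.37.
P(AgeGroup ∈ {60-74, 75+}) = 0.31 + 0.37 = 0.68; P(Preference=OptB, AgeGroup ∈ {60-74, 75+}) = 0.12 + 0.10 = 0.22.
P(Preference=OptB | AgeGroup ∈ {60-74, 75+}) = 0.22/0.68 = 0.3235.

0.3235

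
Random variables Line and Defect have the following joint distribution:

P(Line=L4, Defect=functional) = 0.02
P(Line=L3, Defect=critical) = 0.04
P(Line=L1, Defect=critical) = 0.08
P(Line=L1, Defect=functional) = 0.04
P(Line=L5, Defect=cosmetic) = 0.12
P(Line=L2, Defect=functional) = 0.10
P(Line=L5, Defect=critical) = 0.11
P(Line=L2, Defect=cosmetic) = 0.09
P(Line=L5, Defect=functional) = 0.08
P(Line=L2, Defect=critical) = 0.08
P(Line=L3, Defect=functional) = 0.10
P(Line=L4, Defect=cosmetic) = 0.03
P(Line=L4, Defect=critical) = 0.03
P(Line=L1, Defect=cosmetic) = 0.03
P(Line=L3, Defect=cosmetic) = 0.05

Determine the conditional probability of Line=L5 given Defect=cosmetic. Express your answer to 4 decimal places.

0.3750

P(Defect=cosmetic) = 0.03 + 0.09 + 0.05 + 0.03 + 0.12 = 0.32.
P(Line=L5 | Defect=cosmetic) = 0.12/0.32 = 0.3750.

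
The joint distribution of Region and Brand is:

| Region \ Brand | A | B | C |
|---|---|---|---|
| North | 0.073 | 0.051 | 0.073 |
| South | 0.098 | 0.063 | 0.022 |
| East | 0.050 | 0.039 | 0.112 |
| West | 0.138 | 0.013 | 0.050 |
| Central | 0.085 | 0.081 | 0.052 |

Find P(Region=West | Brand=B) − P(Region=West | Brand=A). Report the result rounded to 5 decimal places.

P(Brand=B) = 0.051 + 0.063 + 0.039 + 0.013 + 0.081 = 0.247; P(Region=West | Brand=B) = 0.013/0.247 = 0.052632.
P(Brand=A) = 0.073 + 0.098 + 0.050 + 0.138 + 0.085 = 0.444; P(Region=West | Brand=A) = 0.138/0.444 = 0.310811.
Difference = -0.25818.

-0.25818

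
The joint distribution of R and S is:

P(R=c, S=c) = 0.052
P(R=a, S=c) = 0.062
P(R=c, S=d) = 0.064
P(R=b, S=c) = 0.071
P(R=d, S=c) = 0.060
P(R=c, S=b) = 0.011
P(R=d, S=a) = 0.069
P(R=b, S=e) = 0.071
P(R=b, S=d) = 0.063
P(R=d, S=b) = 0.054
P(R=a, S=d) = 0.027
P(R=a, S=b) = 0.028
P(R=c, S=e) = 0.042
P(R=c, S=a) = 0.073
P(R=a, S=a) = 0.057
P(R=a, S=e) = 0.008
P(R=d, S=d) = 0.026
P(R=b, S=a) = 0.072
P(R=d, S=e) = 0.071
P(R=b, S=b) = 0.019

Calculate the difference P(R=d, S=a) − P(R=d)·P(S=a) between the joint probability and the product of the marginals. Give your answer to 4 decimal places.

-0.0069

P(R=d) = 0.069 + 0.054 + 0.060 + 0.026 + 0.071 = 0.280.
P(S=a) = 0.057 + 0.072 + 0.073 + 0.069 = 0.271.
P(R=d, S=a) − P(R=d)P(S=a) = 0.069 − 0.280×0.271 = -0.0069.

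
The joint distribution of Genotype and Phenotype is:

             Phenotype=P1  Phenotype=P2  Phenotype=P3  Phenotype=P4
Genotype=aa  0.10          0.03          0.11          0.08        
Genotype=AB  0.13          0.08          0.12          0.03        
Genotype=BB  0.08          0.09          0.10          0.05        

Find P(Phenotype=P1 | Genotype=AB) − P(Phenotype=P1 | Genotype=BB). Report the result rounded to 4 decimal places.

0.1111

P(Genotype=AB) = 0.13 + 0.08 + 0.12 + 0.03 = 0.36; P(Phenotype=P1 | Genotype=AB) = 0.13/0.36 = 0.36111.
P(Genotype=BB) = 0.08 + 0.09 + 0.10 + 0.05 = 0.32; P(Phenotype=P1 | Genotype=BB) = 0.08/0.32 = 0.25000.
Difference = 0.1111.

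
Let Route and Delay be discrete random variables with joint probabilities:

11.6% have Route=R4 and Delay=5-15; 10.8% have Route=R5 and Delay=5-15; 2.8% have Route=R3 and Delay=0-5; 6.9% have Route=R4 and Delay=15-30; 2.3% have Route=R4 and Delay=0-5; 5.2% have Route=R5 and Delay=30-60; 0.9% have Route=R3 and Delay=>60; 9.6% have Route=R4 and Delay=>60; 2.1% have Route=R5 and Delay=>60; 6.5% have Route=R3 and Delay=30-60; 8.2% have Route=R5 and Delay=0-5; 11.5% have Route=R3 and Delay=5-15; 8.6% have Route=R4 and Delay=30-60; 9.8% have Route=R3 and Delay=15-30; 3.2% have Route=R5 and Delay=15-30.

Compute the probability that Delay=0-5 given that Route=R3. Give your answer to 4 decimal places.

P(Route=R3) = 0.028 + 0.115 + 0.098 + 0.065 + 0.009 = 0.315.
P(Delay=0-5 | Route=R3) = 0.028/0.315 = 0.0889.

0.0889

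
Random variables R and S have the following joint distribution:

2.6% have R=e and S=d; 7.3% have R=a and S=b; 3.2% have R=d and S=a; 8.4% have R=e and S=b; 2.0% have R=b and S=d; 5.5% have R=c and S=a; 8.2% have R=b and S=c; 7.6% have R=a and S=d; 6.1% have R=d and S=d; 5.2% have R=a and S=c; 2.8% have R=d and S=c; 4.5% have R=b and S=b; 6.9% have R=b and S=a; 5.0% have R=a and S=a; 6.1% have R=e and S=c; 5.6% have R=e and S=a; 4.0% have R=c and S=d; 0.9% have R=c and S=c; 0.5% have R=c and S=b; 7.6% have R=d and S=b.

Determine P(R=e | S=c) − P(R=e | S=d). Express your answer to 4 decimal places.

0.1463

P(S=c) = 0.052 + 0.082 + 0.009 + 0.028 + 0.061 = 0.232; P(R=e | S=c) = 0.061/0.232 = 0.26293.
P(S=d) = 0.076 + 0.020 + 0.040 + 0.061 + 0.026 = 0.223; P(R=e | S=d) = 0.026/0.223 = 0.11659.
Difference = 0.1463.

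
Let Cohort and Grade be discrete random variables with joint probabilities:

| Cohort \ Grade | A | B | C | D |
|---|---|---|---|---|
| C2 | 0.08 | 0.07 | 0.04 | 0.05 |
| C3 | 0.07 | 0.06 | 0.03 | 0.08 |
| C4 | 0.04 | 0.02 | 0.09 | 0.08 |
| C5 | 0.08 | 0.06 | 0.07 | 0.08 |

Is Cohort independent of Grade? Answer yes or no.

no

P(Cohort=C4) = 0.23 and P(Grade=C) = 0.23, so their product is 0.0529, but P(Cohort=C4, Grade=C) = 0.09. Since these differ, Cohort and Grade are not independent.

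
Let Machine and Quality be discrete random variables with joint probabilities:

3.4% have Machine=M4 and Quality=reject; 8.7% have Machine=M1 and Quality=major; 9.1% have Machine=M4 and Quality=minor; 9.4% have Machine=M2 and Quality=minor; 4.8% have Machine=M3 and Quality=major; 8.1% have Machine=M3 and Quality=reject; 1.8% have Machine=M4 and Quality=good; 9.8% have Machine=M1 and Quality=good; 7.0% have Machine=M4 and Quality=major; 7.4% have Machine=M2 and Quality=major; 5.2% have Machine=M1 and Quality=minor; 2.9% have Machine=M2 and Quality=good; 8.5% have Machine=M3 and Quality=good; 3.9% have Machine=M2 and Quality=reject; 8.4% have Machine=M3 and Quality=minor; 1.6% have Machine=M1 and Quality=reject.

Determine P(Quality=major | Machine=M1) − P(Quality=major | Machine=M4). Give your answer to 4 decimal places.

P(Machine=M1) = 0.098 + 0.052 + 0.087 + 0.016 = 0.253; P(Quality=major | Machine=M1) = 0.087/0.253 = 0.34387.
P(Machine=M4) = 0.018 + 0.091 + 0.070 + 0.034 = 0.213; P(Quality=major | Machine=M4) = 0.070/0.213 = 0.32864.
Difference = 0.0152.

0.0152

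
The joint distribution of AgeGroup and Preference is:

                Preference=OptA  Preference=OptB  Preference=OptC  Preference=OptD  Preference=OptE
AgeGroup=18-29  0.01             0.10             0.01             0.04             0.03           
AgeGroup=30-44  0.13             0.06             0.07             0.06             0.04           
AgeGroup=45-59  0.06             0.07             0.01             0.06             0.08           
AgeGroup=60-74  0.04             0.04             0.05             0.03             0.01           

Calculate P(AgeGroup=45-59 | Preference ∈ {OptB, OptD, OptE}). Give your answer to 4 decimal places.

P(Preference=OptB) = 0.10 + 0.06 + 0.07 + 0.04 = 0.27.
P(Preference=OptD) = 0.04 + 0.06 + 0.06 + 0.03 = 0.19.
P(Preference=OptE) = 0.03 + 0.04 + 0.08 + 0.01 = 0.16.
P(Preference ∈ {OptB, OptD, OptE}) = 0.27 + 0.19 + 0.16 = 0.62; P(AgeGroup=45-59, Preference ∈ {OptB, OptD, OptE}) = 0.07 + 0.06 + 0.08 = 0.21.
P(AgeGroup=45-59 | Preference ∈ {OptB, OptD, OptE}) = 0.21/0.62 = 0.3387.

0.3387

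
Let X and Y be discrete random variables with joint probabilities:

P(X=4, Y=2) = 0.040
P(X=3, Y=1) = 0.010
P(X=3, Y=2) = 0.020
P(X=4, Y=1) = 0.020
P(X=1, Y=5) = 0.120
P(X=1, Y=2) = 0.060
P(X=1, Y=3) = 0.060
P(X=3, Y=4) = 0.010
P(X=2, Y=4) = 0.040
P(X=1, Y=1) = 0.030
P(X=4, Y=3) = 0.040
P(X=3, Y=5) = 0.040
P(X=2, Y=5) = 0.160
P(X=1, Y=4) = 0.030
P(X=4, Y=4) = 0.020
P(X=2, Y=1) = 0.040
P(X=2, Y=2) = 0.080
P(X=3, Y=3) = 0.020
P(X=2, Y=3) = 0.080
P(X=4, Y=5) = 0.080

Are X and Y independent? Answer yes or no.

yes

Every cell satisfies P(X,Y) = P(X)·P(Y). For instance P(X=3) = 0.100, P(Y=1) = 0.100, and 0.100×0.100 = 0.010 matches the joint entry. So X and Y are independent.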